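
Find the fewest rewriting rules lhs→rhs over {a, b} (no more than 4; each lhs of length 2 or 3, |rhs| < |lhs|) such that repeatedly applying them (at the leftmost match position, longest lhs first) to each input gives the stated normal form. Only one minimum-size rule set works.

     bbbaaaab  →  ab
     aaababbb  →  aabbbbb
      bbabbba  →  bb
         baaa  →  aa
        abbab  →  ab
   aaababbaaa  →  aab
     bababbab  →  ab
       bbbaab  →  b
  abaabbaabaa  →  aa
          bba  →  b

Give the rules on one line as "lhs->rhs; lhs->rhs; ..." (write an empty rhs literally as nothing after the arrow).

aba->bb; ba->; bab->

  | bbbaaaab => bbaaab => baab => ab
  | aaababbb => aabbbbb
  | bbabbba => bbba => bb
  | baaa => aa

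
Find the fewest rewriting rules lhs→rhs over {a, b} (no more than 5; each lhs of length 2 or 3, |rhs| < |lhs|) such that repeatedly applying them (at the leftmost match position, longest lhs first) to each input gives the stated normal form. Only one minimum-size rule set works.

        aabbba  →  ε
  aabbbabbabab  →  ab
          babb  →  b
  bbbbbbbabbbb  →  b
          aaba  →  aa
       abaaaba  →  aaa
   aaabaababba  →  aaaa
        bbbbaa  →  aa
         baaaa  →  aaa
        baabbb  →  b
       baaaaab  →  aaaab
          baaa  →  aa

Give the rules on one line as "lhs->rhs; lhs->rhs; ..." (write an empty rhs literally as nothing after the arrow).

abb->bb; ba->; bab->; bb->

  | aabbba => abbba => bbba => ba => ε
  | aabbbabbabab => abbbabbabab => bbbabbabab => babbabab => babab => ab
  | babb => b
  | bbbbbbbabbbb => bbbbbabbbb => bbbabbbb => babbbb => bbb => b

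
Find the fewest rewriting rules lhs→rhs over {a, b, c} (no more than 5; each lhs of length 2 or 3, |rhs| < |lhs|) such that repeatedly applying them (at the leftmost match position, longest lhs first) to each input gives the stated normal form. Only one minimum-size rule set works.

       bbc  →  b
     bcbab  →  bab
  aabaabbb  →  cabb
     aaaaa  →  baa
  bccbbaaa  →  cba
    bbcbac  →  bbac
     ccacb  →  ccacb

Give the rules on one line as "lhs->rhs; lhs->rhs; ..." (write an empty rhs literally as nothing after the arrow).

  | bbc => b
  | bcbab => bab
  | aabaabbb => caaabbb => cbbbb => cabb
  | aaaaa => baa

aaa->b; aab->ca; bc->; cbb->ca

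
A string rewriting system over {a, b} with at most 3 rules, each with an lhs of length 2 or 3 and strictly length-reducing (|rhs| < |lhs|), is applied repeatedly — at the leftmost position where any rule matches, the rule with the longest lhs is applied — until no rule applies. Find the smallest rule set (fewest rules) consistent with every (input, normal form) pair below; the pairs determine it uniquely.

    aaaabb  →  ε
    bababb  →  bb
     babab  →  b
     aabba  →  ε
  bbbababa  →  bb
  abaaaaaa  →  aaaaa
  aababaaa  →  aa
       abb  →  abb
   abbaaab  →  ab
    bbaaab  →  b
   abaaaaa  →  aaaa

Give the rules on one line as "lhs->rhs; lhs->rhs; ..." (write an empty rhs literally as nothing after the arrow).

  | aaaabb => aab => ε
  | bababb => babb => bb
  | babab => bab => b
  | aabba => ba => ε

aab->; ba->; baa->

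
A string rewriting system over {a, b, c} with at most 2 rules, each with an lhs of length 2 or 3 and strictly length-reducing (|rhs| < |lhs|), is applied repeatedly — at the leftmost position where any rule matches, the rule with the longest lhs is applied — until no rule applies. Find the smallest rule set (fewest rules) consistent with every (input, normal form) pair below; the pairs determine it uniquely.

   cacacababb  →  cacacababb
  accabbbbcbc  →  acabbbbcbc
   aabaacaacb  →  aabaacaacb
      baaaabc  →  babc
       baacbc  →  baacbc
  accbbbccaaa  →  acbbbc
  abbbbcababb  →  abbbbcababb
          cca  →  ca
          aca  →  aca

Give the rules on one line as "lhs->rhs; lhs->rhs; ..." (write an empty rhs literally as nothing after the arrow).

aaa->; cc->c

  | cacacababb
  | accabbbbcbc => acabbbbcbc
  | aabaacaacb
  | baaaabc => babc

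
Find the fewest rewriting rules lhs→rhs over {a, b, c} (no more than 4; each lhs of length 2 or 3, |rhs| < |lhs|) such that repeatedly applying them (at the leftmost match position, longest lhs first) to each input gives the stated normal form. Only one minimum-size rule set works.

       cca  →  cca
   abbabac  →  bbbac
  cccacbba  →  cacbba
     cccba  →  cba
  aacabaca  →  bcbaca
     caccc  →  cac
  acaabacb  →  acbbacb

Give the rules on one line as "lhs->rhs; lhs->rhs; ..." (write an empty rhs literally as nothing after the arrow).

aa->b; ab->b; ccc->c

  | cca
  | abbabac => bbabac => bbbac
  | cccacbba => cacbba
  | cccba => cba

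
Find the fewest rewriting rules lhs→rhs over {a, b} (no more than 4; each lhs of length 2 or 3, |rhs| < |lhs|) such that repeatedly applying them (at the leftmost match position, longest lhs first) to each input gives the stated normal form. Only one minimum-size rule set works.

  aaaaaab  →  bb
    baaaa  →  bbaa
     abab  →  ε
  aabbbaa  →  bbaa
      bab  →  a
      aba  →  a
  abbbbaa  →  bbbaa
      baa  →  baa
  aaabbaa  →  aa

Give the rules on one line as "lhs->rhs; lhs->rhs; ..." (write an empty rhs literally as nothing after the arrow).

aaa->ba; aab->; ab->; bab->a

  | aaaaaab => baaaab => bbaab => bb
  | baaaa => bbaa
  | abab => ab => ε
  | aabbbaa => bbaa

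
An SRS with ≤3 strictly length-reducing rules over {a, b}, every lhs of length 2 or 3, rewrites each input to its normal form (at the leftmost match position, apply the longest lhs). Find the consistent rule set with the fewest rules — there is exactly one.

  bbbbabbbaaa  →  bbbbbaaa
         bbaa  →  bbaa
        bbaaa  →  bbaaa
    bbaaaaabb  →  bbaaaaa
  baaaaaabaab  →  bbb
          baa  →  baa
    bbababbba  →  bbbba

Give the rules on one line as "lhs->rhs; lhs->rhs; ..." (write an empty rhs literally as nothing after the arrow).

  | bbbbabbbaaa => bbbbabaaa => bbbbbaaa
  | bbaa
  | bbaaa
  | bbaaaaabb => bbaaaaa

ab->b; abb->a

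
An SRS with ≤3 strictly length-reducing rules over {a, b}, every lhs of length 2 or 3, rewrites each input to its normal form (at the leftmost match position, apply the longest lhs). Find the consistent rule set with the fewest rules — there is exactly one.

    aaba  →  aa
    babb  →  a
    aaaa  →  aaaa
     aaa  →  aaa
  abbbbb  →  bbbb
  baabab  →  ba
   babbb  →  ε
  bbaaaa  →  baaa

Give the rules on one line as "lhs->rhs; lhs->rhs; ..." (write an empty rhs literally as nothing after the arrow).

  | aaba => aa
  | babb => aab => a
  | aaaa
  | aaa

ab->; bab->aa; bba->b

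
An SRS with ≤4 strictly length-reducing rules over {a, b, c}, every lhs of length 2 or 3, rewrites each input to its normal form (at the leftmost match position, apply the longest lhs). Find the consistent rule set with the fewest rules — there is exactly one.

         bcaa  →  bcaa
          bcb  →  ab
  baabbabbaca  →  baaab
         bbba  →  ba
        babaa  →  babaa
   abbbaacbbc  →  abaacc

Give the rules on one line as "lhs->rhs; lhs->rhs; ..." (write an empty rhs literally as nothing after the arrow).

aca->b; bb->; bcb->ab

  | bcaa
  | bcb => ab
  | baabbabbaca => baaabbaca => baaaaca => baaab
  | bbba => ba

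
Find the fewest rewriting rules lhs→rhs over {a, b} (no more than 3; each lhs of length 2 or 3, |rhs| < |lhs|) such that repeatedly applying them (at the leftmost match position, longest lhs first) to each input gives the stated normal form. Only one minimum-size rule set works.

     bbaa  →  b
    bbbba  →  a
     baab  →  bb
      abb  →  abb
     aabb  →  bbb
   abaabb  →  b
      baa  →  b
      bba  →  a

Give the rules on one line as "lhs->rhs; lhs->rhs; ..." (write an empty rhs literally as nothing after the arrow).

aa->b; ba->a; bab->

  | bbaa => baa => aa => b
  | bbbba => bbba => bba => ba => a
  | baab => aab => bb
  | abb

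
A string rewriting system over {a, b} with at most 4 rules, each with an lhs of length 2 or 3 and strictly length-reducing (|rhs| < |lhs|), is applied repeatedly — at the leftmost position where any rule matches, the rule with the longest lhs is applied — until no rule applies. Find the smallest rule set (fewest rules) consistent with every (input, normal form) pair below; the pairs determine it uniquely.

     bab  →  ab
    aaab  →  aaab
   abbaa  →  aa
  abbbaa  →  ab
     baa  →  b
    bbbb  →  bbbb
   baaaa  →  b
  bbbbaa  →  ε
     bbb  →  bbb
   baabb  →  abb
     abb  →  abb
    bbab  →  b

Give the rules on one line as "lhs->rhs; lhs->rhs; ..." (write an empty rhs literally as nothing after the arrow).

  | bab => ab
  | aaab
  | abbaa => aa
  | abbbaa => aba => ab

ba->b; bab->ab; bba->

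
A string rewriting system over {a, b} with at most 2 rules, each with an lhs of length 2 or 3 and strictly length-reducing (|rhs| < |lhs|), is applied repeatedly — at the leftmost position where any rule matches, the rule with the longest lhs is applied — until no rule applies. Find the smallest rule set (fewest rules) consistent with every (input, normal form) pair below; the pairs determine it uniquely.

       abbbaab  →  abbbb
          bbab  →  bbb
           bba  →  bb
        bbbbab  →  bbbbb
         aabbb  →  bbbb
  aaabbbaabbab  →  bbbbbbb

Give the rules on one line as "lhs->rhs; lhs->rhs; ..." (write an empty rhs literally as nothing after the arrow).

aa->b; ba->b

  | abbbaab => abbbab => abbbb
  | bbab => bbb
  | bba => bb
  | bbbbab => bbbbb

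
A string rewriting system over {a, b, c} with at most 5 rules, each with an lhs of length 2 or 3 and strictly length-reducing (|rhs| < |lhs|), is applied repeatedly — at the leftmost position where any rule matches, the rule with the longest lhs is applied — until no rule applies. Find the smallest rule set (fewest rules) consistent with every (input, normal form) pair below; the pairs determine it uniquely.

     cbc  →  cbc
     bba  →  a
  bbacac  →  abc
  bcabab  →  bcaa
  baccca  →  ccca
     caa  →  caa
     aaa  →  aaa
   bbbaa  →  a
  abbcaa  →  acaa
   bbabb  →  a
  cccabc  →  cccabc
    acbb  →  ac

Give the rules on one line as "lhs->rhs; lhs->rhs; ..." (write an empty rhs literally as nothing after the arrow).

  | cbc
  | bba => a
  | bbacac => acac => abc
  | bcabab => bcaa

ba->; bab->a; bb->; cac->bc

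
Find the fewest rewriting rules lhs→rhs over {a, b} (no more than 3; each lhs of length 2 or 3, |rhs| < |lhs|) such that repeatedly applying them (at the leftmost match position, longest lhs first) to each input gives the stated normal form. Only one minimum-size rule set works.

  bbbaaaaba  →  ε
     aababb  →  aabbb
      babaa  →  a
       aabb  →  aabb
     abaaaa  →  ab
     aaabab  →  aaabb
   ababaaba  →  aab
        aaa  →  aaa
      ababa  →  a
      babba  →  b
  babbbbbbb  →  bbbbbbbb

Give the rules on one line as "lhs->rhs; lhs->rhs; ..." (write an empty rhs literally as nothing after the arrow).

ba->b; bba->

  | bbbaaaaba => baaaba => baaba => baba => bba => ε
  | aababb => aabbb
  | babaa => bbaa => a
  | aabb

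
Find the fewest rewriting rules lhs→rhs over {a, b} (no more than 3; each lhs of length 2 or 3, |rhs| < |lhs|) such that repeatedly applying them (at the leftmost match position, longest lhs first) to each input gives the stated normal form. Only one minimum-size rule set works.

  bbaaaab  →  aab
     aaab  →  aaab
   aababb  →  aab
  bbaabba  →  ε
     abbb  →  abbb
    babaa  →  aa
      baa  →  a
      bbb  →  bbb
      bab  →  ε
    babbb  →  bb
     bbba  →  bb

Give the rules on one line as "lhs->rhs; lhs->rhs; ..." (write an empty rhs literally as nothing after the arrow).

  | bbaaaab => baaab => aab
  | aaab
  | aababb => aab
  | bbaabba => babba => ba => ε

ba->; bab->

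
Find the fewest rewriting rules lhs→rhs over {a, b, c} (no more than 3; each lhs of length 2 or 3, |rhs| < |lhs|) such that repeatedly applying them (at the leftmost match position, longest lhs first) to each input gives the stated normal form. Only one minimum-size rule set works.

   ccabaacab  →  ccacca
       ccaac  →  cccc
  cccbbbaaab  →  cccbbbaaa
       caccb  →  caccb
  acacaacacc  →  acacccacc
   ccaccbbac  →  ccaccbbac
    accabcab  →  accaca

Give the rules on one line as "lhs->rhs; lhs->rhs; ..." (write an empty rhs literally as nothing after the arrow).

aac->cc; ab->a

  | ccabaacab => ccaaacab => ccaccab => ccacca
  | ccaac => cccc
  | cccbbbaaab => cccbbbaaa
  | caccb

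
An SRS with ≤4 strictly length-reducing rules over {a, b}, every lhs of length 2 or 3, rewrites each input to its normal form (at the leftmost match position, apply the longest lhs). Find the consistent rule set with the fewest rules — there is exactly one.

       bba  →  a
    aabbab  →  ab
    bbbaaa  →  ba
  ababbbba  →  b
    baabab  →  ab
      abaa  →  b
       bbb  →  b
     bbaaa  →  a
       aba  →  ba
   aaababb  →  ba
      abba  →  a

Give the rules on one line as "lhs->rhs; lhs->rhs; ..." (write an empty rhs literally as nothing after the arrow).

aa->a; aba->ba; baa->b; bb->

  | bba => a
  | aabbab => abbab => aab => ab
  | bbbaaa => baaa => ba
  | ababbbba => babbbba => babba => baa => b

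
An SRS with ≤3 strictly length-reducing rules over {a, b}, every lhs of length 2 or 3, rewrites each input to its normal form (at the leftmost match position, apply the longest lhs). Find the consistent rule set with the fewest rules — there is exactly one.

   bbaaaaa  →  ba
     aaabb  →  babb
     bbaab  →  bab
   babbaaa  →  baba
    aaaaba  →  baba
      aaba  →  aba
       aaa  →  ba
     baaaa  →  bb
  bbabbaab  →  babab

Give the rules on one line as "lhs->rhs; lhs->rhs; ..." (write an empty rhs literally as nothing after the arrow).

aa->b; aab->ab; bba->ba

  | bbaaaaa => baaaaa => bbaaa => baaa => bba => ba
  | aaabb => babb
  | bbaab => baab => bab
  | babbaaa => babaaa => babba => baba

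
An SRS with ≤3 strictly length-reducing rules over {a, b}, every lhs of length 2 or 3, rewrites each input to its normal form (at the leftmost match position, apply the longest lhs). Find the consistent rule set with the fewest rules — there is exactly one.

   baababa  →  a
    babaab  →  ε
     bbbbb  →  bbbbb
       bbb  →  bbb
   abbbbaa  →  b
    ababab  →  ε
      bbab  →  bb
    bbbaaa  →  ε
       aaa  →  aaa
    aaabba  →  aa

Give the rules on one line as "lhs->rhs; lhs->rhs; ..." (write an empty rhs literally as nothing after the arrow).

  | baababa => ababa => aba => a
  | babaab => baab => ab => ε
  | bbbbb
  | bbb

ab->; ba->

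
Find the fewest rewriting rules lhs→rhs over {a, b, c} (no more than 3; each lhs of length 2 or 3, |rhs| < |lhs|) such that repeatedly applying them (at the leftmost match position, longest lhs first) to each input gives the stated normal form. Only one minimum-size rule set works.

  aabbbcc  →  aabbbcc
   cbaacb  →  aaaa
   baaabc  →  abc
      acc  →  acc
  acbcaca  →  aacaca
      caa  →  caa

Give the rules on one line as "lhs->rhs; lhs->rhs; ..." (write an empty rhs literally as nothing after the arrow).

  | aabbbcc
  | cbaacb => aaacb => aaaa
  | baaabc => abc
  | acc

baa->; cb->a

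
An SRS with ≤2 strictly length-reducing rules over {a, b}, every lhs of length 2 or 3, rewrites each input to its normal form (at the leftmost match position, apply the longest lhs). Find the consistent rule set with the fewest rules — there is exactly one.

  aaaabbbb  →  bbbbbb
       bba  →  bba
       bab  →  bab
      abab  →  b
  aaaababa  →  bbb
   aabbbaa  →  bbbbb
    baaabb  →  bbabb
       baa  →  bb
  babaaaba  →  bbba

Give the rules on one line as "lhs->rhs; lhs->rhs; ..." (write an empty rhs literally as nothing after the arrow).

  | aaaabbbb => baabbbb => bbbbbb
  | bba
  | bab
  | abab => b

aa->b; aba->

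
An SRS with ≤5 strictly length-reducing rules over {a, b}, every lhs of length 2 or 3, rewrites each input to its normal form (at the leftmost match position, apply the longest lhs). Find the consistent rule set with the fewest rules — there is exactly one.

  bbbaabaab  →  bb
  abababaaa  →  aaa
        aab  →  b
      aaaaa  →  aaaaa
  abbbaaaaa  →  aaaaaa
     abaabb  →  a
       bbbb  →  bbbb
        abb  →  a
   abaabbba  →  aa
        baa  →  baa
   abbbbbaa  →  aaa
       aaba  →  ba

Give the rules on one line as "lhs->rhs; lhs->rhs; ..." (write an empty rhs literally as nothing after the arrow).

  | bbbaabaab => bbaabaab => baabaab => bbaab => baab => bb
  | abababaaa => aababaaa => babaaa => aaa
  | aab => b
  | aaaaa

aab->b; ab->a; bab->; bba->ba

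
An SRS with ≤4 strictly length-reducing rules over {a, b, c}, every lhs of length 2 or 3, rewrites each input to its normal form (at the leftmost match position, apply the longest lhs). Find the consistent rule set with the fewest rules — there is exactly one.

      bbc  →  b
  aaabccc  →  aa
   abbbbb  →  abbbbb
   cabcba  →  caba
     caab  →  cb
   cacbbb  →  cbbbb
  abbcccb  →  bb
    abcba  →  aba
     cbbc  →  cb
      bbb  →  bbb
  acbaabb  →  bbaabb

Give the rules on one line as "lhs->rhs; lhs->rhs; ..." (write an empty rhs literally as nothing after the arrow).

ac->b; bc->; caa->c

  | bbc => b
  | aaabccc => aaacc => aabc => aa
  | abbbbb
  | cabcba => caba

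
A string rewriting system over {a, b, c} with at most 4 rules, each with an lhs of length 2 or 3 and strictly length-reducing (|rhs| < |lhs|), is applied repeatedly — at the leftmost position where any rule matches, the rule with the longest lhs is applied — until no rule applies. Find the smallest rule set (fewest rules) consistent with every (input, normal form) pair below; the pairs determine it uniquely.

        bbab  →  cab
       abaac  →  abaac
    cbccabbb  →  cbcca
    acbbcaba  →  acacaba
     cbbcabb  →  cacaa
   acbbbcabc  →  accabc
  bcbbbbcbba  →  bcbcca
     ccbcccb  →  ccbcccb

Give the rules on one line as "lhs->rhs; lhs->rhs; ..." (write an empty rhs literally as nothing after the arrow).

bb->a; bba->ca; bbb->

  | bbab => cab
  | abaac
  | cbccabbb => cbcca
  | acbbcaba => acacaba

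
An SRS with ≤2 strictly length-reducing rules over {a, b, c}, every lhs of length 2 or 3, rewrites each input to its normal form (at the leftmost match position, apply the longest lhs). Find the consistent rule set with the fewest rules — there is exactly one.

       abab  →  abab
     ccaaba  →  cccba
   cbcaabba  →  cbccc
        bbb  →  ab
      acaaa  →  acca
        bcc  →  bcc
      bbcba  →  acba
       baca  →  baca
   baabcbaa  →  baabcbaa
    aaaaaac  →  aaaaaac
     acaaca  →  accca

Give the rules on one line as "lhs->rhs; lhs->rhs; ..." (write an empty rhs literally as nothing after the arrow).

  | abab
  | ccaaba => cccba
  | cbcaabba => cbccbba => cbccaa => cbccc
  | bbb => ab

bb->a; caa->cc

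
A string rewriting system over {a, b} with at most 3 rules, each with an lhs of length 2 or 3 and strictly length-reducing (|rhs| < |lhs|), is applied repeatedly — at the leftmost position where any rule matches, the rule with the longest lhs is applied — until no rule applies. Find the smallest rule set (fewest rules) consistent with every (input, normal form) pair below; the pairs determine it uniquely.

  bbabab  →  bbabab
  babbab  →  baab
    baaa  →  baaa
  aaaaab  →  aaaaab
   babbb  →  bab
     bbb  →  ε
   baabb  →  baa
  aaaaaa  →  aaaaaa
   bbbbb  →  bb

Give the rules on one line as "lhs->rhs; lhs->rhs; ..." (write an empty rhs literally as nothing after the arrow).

abb->a; bbb->

  | bbabab
  | babbab => baab
  | baaa
  | aaaaab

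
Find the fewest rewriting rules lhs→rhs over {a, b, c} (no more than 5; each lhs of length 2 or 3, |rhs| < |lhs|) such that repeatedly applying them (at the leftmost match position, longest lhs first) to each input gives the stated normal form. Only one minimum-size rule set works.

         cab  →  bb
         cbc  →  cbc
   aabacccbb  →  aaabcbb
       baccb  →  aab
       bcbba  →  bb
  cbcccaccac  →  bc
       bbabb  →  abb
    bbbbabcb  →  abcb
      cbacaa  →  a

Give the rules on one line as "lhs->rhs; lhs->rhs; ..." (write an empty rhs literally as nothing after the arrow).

ba->a; ca->b; cc->b; ccb->ab

  | cab => bb
  | cbc
  | aabacccbb => aaacccbb => aaabcbb
  | baccb => accb => aab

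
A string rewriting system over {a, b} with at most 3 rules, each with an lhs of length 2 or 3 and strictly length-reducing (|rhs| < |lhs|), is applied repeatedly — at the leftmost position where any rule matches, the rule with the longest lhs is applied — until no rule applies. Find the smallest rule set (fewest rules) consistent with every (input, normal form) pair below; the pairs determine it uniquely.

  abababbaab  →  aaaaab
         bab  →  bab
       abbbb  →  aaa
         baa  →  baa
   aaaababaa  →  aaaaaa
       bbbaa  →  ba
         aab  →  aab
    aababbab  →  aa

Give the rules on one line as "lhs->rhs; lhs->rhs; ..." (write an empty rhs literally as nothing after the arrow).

aba->b; bb->a

  | abababbaab => bbabbaab => aabbaab => aaaaab
  | bab
  | abbbb => aabb => aaa
  | baa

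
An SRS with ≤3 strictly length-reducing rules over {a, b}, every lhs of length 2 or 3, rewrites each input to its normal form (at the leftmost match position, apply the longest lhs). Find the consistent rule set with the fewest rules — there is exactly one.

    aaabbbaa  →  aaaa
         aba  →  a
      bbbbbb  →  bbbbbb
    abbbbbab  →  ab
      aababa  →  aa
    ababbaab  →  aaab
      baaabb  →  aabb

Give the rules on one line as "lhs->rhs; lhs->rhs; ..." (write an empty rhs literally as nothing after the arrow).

  | aaabbbaa => aaabaa => aaaa
  | aba => a
  | bbbbbb
  | abbbbbab => abbbab => abab => ab

ba->; bba->a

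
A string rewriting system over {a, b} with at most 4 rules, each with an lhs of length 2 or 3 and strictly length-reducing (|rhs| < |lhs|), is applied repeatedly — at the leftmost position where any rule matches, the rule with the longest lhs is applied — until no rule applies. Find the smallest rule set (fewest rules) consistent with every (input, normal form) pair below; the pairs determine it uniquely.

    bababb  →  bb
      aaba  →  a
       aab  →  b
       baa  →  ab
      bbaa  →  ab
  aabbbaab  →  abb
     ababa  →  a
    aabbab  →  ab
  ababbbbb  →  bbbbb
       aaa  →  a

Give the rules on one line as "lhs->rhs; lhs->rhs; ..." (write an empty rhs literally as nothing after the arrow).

  | bababb => ababb => aabb => bb
  | aaba => ba => a
  | aab => b
  | baa => ab

aa->; ba->a; baa->ab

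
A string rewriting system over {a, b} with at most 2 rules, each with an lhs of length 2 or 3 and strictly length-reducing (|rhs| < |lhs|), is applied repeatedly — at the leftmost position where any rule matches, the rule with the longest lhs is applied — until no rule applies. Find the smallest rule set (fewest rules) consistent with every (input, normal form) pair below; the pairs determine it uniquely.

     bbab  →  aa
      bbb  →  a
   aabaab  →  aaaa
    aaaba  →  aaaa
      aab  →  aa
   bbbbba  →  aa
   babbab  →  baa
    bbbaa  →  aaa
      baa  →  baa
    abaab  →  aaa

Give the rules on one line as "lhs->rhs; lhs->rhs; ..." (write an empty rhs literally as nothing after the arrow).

ab->a; bb->a

  | bbab => aab => aa
  | bbb => ab => a
  | aabaab => aaaab => aaaa
  | aaaba => aaaa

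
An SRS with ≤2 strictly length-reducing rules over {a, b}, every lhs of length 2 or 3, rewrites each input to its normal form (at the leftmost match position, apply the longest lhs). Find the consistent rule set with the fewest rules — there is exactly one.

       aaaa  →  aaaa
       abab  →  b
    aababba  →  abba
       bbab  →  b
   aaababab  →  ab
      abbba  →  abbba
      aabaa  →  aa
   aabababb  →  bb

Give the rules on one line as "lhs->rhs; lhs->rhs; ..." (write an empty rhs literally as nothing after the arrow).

aba->; bab->

  | aaaa
  | abab => b
  | aababba => abba
  | bbab => b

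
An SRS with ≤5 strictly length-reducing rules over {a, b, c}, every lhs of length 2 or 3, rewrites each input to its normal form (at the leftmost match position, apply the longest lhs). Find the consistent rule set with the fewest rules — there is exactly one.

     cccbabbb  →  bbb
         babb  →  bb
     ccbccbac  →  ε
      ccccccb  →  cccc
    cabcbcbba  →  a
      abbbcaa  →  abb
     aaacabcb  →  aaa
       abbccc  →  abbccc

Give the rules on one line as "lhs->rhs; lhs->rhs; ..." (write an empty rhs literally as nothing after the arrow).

  | cccbabbb => ccaabbb => cabbb => bbb
  | babb => bb
  | ccbccbac => caccbac => ccbac => caac => ac => ε
  | ccccccb => ccccca => cccc

ac->; ba->; ca->; cb->a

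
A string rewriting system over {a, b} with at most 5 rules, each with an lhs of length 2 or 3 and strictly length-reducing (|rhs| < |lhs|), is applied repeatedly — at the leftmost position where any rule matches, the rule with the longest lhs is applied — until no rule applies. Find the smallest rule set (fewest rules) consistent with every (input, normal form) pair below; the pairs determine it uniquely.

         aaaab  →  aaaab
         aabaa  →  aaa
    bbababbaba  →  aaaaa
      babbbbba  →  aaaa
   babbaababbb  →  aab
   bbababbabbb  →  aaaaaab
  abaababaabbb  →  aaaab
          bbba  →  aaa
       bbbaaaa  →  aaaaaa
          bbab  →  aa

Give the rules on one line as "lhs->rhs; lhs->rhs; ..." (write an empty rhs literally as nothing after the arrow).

abb->aa; ba->; bba->ab; bbb->aa

  | aaaab
  | aabaa => aaa
  | bbababbaba => abbabbaba => aaabbaba => aaaaaba => aaaaa
  | babbbbba => bbbbba => aabba => aaaa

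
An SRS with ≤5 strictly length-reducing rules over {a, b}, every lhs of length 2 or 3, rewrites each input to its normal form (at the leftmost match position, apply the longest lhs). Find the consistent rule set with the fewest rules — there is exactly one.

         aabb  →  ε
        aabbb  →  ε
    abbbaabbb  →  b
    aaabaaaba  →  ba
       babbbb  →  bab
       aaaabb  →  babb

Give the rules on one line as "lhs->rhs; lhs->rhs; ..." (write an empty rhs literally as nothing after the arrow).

aa->; aaa->b; aab->aa; bbb->

  | aabb => aab => aa => ε
  | aabbb => aabb => aab => aa => ε
  | abbbaabbb => aaabbb => bbbb => b
  | aaabaaaba => bbaaaba => bbbba => ba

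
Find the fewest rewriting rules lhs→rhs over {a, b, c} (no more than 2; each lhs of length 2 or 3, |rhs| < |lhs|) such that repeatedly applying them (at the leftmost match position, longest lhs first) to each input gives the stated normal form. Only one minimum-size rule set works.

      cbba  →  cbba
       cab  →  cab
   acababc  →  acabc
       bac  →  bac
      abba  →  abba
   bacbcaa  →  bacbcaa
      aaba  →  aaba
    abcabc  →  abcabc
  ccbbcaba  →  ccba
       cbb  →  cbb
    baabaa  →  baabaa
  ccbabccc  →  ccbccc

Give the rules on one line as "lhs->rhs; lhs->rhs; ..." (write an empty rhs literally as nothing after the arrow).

  | cbba
  | cab
  | acababc => acabc
  | bac

bab->b; bbc->b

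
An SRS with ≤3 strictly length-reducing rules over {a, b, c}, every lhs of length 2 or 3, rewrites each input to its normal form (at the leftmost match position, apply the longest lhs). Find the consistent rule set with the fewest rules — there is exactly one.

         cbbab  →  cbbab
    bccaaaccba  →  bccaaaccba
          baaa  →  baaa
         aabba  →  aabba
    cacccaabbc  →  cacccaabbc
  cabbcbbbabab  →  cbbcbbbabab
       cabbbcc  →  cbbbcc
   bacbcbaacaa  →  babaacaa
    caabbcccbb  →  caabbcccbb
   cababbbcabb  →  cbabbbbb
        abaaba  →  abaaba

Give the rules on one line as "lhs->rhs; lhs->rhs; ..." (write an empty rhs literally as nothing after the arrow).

  | cbbab
  | bccaaaccba
  | baaa
  | aabba

bca->b; cab->cb; cbc->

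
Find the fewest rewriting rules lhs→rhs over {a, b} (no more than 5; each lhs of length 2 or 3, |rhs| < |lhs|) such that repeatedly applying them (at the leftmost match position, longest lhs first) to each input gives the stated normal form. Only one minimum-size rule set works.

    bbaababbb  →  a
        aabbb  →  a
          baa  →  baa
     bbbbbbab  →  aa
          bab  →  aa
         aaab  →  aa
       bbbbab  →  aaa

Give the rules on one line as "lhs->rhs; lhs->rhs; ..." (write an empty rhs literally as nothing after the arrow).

  | bbaababbb => aababbb => aabbb => abb => a
  | aabbb => abb => a
  | baa
  | bbbbbbab => abbbab => aaab => aa

aab->a; bab->aa; bb->; bbb->a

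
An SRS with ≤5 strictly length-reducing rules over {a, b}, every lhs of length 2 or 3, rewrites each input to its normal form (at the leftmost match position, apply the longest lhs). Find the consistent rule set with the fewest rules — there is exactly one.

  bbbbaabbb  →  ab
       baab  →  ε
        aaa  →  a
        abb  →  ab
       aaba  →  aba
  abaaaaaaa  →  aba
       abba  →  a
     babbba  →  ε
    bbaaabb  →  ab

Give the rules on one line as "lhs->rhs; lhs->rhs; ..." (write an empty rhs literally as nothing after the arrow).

aa->a; bab->; bb->b; bba->

  | bbbbaabbb => bbbaabbb => bbaabbb => abbb => abb => ab
  | baab => bab => ε
  | aaa => aa => a
  | abb => ab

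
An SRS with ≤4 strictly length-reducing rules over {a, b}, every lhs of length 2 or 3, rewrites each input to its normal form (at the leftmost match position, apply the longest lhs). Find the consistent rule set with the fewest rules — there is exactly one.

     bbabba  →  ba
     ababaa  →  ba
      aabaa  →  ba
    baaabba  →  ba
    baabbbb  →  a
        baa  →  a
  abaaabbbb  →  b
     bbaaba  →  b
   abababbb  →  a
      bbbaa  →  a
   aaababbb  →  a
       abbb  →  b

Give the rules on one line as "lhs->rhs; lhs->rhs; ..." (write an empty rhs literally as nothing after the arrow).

aa->b; ab->b; bb->a

  | bbabba => aabba => bbba => aba => ba
  | ababaa => babaa => bbaa => aaa => ba
  | aabaa => bbaa => aaa => ba
  | baaabba => bbabba => aabba => bbba => aba => ba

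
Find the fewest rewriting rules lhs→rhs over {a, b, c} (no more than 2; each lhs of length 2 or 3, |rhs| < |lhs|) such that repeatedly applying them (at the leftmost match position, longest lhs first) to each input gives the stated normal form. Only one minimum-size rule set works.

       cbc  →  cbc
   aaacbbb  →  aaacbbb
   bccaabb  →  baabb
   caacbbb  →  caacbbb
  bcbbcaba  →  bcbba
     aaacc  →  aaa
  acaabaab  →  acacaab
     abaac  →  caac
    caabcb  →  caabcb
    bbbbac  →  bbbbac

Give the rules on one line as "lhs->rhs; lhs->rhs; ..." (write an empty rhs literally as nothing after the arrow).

  | cbc
  | aaacbbb
  | bccaabb => baabb
  | caacbbb

aba->ca; cc->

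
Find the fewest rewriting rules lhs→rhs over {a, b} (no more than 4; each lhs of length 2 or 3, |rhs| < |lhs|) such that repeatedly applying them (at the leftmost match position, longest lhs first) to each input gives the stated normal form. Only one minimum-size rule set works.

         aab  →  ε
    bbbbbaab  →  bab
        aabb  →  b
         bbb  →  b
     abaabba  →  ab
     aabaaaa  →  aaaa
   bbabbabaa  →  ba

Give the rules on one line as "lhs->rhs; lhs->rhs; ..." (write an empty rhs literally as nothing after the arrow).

aab->; bb->b; bba->b

  | aab => ε
  | bbbbbaab => bbbbaab => bbbaab => bbaab => bab
  | aabb => b
  | bbb => bb => b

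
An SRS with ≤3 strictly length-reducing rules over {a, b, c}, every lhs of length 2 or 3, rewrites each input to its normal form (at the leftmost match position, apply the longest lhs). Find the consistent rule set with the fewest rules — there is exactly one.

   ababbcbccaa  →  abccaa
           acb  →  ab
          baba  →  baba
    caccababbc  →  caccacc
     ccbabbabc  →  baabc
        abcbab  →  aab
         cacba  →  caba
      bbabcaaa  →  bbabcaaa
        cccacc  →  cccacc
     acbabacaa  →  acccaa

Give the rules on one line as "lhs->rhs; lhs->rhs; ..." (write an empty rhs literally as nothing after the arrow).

abb->a; bac->cc; cb->b

  | ababbcbccaa => abacbccaa => accbccaa => acbccaa => abccaa
  | acb => ab
  | baba
  | caccababbc => caccabac => caccacc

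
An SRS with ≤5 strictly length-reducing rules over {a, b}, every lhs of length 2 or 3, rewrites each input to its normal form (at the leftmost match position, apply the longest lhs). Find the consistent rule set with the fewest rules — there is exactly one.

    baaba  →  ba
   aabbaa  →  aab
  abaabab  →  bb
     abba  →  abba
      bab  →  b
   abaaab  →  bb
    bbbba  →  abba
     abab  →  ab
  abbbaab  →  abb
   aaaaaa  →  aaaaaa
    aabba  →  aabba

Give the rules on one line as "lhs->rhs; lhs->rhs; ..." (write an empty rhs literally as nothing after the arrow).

  | baaba => ba
  | aabbaa => aab
  | abaabab => bbabab => bbab => bb
  | abba

aba->bb; baa->; bab->b; bbb->ab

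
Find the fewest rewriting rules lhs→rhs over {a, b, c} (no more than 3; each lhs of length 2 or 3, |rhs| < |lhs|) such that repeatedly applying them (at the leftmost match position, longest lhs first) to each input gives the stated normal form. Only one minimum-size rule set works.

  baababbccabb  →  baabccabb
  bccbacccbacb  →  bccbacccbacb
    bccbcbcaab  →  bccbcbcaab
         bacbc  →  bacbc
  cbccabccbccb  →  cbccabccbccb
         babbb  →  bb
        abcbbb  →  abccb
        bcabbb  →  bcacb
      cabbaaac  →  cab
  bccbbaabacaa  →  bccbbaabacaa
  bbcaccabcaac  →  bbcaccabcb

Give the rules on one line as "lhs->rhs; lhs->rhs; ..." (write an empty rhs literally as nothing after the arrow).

aac->b; bab->; bbb->cb

  | baababbccabb => baabccabb
  | bccbacccbacb
  | bccbcbcaab
  | bacbc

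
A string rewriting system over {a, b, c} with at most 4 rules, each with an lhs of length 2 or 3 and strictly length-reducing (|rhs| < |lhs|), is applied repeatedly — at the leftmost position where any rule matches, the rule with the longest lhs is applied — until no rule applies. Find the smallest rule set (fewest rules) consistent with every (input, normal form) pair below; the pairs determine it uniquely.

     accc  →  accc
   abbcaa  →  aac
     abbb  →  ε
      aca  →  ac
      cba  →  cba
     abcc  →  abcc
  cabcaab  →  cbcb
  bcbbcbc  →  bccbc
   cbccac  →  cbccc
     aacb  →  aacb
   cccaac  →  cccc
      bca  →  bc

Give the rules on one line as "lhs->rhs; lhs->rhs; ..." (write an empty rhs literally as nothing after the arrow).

  | accc
  | abbcaa => aacaa => aaca => aac
  | abbb => aab => ε
  | aca => ac

aab->; bb->a; ca->c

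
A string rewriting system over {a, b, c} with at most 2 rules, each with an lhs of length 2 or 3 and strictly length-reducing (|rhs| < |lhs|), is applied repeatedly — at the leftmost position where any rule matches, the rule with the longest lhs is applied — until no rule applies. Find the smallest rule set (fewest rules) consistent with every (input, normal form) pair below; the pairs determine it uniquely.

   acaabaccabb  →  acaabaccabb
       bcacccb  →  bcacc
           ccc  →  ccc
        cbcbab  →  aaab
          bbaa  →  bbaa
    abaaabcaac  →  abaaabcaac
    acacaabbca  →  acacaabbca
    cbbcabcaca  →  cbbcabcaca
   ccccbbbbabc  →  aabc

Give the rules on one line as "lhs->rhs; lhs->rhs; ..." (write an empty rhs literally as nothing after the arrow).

  | acaabaccabb
  | bcacccb => bcacc
  | ccc
  | cbcbab => cbaab => aaab

cba->aa; ccb->c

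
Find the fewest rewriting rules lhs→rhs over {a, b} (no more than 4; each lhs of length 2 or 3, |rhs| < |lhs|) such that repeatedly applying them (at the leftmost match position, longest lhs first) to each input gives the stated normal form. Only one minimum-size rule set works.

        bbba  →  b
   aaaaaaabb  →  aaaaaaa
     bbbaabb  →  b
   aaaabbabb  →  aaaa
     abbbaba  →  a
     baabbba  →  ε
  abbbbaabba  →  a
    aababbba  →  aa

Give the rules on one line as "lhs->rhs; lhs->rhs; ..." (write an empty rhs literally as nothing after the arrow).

ba->b; bb->; bba->bb

  | bbba => ba => b
  | aaaaaaabb => aaaaaaa
  | bbbaabb => baabb => babb => bbb => b
  | aaaabbabb => aaaabbbb => aaaabb => aaaa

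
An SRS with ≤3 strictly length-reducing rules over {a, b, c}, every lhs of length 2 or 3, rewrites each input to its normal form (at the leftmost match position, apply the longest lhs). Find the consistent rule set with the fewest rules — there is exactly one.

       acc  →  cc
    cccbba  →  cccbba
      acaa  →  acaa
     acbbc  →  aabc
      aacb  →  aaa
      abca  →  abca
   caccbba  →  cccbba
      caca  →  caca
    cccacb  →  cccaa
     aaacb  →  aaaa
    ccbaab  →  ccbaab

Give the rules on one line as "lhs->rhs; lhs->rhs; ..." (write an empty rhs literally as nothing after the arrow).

acb->aa; acc->cc

  | acc => cc
  | cccbba
  | acaa
  | acbbc => aabc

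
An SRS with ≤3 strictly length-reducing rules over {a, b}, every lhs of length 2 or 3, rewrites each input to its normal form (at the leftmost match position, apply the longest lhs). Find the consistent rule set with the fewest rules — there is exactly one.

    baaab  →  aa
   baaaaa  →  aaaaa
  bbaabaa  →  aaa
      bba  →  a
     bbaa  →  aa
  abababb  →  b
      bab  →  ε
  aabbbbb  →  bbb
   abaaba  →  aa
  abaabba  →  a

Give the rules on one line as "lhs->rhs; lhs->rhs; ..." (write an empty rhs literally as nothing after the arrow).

  | baaab => aaab => aa
  | baaaaa => aaaaa
  | bbaabaa => baabaa => aabaa => aaa
  | bba => ba => a

ab->; ba->a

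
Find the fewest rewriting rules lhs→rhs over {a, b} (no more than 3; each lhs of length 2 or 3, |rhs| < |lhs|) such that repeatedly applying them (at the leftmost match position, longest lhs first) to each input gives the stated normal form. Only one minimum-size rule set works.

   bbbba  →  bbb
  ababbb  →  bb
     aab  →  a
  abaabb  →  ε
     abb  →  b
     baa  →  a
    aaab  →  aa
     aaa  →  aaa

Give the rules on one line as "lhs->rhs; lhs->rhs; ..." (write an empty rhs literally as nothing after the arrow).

  | bbbba => bbb
  | ababbb => abbb => bb
  | aab => a
  | abaabb => aabb => ab => ε

ab->; ba->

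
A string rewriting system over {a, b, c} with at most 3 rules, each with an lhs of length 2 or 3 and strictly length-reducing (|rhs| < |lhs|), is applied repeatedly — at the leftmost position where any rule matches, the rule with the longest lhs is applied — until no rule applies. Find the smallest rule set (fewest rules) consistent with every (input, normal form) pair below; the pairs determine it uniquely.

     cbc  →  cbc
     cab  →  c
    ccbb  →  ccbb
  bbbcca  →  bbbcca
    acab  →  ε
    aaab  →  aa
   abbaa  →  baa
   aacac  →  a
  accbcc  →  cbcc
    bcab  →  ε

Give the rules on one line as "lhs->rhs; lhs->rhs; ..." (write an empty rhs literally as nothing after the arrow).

ab->; ac->; bca->a

  | cbc
  | cab => c
  | ccbb
  | bbbcca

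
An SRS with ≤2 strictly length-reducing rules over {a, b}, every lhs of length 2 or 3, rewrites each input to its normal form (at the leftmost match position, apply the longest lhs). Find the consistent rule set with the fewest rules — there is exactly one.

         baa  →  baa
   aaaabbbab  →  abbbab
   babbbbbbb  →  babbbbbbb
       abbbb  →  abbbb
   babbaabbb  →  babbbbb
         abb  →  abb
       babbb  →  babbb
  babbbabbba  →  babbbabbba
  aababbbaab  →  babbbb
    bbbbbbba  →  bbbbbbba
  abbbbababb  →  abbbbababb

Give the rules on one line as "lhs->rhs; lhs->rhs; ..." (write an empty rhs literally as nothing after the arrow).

aaa->; aab->b

  | baa
  | aaaabbbab => abbbab
  | babbbbbbb
  | abbbb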